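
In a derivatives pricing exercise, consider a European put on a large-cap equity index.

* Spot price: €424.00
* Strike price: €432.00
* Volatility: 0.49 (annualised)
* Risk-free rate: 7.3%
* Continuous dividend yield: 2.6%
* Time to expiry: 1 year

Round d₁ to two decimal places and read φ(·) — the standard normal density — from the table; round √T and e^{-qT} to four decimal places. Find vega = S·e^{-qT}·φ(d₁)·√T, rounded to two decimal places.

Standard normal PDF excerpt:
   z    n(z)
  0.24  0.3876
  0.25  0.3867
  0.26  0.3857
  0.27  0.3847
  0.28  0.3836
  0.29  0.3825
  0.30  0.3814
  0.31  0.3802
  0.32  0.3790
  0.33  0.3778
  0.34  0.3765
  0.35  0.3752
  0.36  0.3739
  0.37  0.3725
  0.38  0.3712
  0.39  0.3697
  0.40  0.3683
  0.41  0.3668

157.56

σ√T = 0.49·√1 = 0.4900
d₁ = [ln(424/432) + (0.073 − 0.026 + 0.49²/2)·1] / 0.4900 = [-0.0187 + 0.1670] / 0.4900 = 0.3028 ⇒ 0.30
√T = √1 = 1.0000
φ(d₁) = φ(0.30) = 0.3814
e^(−qT) = e^(−0.026·1) = 0.9743
vega = S·e^(−qT)·φ(d₁)·√T = 424·0.9743·0.3814·1.0000 = 157.5576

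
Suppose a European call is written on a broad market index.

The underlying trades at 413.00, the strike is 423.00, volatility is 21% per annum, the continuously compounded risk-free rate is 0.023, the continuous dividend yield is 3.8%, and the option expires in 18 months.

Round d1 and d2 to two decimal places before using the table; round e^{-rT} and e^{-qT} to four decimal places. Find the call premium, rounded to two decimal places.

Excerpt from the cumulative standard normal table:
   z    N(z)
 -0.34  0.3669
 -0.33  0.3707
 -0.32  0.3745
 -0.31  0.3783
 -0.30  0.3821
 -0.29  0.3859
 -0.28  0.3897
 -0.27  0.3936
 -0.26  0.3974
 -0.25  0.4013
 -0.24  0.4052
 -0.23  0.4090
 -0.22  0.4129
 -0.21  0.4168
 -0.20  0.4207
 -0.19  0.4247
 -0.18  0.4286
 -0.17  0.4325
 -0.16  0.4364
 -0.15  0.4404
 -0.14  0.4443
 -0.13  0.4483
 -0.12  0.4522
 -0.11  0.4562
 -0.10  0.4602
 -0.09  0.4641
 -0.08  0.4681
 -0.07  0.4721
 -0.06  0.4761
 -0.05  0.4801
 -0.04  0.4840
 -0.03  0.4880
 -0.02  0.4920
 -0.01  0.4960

σ√T = 0.21 × 1.2247 = 0.2572
d₁ = [ln(413/423) + (0.023 − 0.038 + 0.21²/2)·1.5] / 0.2572 = [-0.0239 + 0.0106] / 0.2572 = -0.0519 → -0.05
d₂ = d₁ − σ√T = -0.0519 − 0.2572 = -0.3091 → -0.31
e^(−qT) = e^(−0.038·1.5) = 0.9446;  e^(−rT) = e^(−0.023·1.5) = 0.9661
C = 413·0.9446·N(-0.05) − 423·0.9661·N(-0.31) = 413·0.9446·0.4801 − 423·0.9661·0.3783 = 187.2965 − 154.5962 = 32.7003

32.70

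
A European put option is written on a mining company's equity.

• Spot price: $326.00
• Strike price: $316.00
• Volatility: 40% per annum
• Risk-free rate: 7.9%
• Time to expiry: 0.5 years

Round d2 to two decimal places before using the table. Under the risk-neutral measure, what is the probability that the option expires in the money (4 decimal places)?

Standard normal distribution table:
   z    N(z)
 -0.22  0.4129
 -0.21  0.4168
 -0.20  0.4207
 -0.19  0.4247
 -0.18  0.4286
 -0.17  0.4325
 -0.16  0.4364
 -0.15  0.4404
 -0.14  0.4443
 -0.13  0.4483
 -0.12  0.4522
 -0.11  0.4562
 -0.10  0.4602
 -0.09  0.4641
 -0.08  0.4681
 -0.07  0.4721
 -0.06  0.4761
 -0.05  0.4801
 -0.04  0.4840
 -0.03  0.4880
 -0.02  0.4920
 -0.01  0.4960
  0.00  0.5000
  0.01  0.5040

0.4562

σ√T = 0.4 × 0.7071 = 0.2828
d₁ = [ln(326/316) + (0.079 + ½·0.4²)·0.5] / (σ√T) = (0.0312 + 0.0795) / 0.2828 = 0.3912 ≈ 0.39
d₂ = 0.3912 − 0.2828 = 0.1084 ≈ 0.11
Risk-neutral Pr[S_T < K] = N(−d₂) = N(-0.11) = 0.4562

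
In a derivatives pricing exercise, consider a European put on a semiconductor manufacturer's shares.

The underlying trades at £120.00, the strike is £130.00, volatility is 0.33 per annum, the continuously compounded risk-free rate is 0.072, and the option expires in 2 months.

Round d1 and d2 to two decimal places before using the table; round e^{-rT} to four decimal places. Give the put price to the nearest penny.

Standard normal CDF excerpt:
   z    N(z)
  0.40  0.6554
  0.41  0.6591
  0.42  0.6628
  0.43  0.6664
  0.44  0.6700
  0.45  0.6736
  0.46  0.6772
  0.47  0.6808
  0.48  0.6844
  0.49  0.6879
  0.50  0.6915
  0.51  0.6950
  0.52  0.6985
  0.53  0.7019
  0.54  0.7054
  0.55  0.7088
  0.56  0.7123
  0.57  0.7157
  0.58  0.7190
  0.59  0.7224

£11.53

σ√T = 0.33·√0.1667 = 0.1347
d₁ = [ln(120/130) + (0.072 + 0.33²/2)·0.1667] / 0.1347 = [-0.0800 + 0.0211] / 0.1347 = -0.4377 ⇒ -0.44
d₂ = d₁ − σ√T = -0.4377 − 0.1347 = -0.5724 ⇒ -0.57
e^(−rT) = e^(−0.072·0.1667) = 0.9881
N(−d₂) = N(0.57) = 0.7157;  N(−d₁) = N(0.44) = 0.6700
P = 130·0.9881·0.7157 − 120·0.6700 = 91.9338 − 80.4000 = 11.5338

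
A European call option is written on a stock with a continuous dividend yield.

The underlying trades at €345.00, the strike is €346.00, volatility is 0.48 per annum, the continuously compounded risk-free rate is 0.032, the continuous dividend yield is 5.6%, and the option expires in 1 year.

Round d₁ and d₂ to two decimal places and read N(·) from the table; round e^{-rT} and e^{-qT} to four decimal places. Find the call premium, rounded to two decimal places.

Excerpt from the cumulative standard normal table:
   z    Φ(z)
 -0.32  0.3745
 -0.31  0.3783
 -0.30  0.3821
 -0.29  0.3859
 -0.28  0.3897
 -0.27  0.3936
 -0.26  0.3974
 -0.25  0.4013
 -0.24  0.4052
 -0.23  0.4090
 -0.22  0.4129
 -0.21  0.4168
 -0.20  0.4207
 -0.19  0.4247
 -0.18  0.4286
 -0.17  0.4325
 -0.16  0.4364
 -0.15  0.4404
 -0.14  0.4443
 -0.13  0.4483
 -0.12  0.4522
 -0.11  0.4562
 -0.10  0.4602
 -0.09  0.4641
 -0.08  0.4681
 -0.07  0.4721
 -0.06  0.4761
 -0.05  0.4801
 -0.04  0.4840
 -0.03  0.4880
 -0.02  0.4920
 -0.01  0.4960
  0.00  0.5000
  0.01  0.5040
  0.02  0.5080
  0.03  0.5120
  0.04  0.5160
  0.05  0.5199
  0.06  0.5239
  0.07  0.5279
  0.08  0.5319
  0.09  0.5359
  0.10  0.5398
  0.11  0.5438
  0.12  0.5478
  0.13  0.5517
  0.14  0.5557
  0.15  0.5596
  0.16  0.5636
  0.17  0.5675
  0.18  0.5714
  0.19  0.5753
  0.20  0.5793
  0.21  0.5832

€58.35

σ√T = 0.48 × 1.0000 = 0.4800
d₁ = [ln(345/346) + (0.032 − 0.056 + 0.48²/2)·1] / 0.4800 = [-0.0029 + 0.0912] / 0.4800 = 0.1840 ≈ 0.18
d₂ = d₁ − σ√T = 0.1840 − 0.4800 = -0.2960 ≈ -0.30
e^(−qT) = e^(−0.056·1) = 0.9455;  e^(−rT) = e^(−0.032·1) = 0.9685
C = 345·0.9455·N(0.18) − 346·0.9685·N(-0.30) = 345·0.9455·0.5714 − 346·0.9685·0.3821 = 186.3893 − 128.0421 = 58.3472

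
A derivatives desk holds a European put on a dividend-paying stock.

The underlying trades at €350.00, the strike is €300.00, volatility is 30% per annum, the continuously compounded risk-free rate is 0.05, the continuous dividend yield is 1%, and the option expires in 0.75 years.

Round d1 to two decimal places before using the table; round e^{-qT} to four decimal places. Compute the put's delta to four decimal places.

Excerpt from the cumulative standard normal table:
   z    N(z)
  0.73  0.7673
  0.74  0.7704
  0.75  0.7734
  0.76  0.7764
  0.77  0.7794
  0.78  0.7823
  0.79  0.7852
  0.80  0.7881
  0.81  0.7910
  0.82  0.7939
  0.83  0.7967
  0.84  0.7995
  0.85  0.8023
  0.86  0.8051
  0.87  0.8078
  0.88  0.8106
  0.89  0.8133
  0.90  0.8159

-0.1990

σ√T = 0.3·√0.75 = 0.2598
d₁ = [ln(350/300) + (0.05 − 0.01 + 0.3²/2)·0.75] / 0.2598 = [0.1542 + 0.0638] / 0.2598 = 0.8387 → 0.84
N(d₁) = N(0.84) = 0.7995
Δ_put = exp(−qT)·(N(d₁) − 1) = 0.9925·(0.7995 − 1) = -0.1990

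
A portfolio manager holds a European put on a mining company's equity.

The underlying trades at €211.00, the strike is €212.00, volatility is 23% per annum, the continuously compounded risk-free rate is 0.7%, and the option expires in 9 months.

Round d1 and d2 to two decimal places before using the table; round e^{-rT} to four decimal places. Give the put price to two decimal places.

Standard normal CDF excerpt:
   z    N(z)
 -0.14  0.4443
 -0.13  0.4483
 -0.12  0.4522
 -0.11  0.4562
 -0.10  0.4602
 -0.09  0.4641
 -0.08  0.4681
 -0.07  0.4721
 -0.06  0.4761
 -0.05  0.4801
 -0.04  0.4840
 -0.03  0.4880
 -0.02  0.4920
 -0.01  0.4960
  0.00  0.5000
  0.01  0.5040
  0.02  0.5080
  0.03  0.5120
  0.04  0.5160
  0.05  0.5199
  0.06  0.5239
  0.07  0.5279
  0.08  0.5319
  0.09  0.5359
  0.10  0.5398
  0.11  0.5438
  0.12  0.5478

€16.74

T = 0.75;  σ√T = 0.1992
ln(S/K) + (r + σ²/2)T = ln(211/212) + (0.007 + 0.23²/2)·0.75 = -0.0047 + 0.0251 = 0.0204
d₁ = 0.0204 / 0.1992 = 0.1022 ⇒ 0.10
d₂ = d₁ − σ√T = 0.1022 − 0.1992 = -0.0970 ⇒ -0.10
e^(−rT) = e^(−0.007·0.75) = 0.9948
N(−d₂) = N(0.10) = 0.5398;  N(−d₁) = N(-0.10) = 0.4602
P = 212·0.9948·0.5398 − 211·0.4602 = 113.8425 − 97.1022 = 16.7403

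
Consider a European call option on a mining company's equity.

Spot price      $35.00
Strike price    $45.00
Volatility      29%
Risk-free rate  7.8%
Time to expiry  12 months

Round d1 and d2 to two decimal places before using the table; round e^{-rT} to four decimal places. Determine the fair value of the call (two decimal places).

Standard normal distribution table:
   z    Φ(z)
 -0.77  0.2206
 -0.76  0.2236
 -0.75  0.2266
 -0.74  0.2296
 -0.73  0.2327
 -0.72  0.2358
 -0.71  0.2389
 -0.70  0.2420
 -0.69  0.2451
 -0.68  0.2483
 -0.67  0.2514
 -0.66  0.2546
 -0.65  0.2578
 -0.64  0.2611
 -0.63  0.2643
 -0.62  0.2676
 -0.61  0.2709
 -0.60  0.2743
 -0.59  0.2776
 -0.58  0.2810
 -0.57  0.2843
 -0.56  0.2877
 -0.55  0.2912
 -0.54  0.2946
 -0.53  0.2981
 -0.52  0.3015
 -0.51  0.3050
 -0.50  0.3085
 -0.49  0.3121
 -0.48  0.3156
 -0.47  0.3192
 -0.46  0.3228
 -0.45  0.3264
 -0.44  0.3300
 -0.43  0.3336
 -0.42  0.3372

σ√T = 0.29 × 1.0000 = 0.2900
d₁ = [ln(35/45) + (0.078 + 0.29²/2)·1] / 0.2900 = [-0.2513 + 0.1200] / 0.2900 = -0.4526 → -0.45
d₂ = d₁ − σ√T = -0.4526 − 0.2900 = -0.7426 → -0.74
e^(−rT) = e^(−0.078·1) = 0.9250
C = 35·N(-0.45) − 45·0.9250·N(-0.74) = 35·0.3264 − 45·0.9250·0.2296 = 11.4240 − 9.5571 = 1.8669

$1.87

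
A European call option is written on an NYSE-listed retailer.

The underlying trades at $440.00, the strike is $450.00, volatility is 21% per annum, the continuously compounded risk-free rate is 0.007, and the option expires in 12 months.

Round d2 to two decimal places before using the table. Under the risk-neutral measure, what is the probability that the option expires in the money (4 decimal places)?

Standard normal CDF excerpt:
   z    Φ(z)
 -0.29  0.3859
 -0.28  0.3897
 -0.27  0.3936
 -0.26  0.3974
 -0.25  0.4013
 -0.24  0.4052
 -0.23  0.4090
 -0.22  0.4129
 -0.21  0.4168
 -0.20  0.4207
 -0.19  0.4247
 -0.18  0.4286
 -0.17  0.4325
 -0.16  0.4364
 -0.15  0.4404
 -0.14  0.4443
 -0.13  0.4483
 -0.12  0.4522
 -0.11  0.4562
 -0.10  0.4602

T = 1;  σ√T = 0.2100
d₁ = [ln(440/450) + (0.007 + 0.21²/2)·1] / 0.2100 = [-0.0225 + 0.0290] / 0.2100 = 0.0313 ≈ 0.03
d₂ = d₁ − σ√T = 0.0313 − 0.2100 = -0.1787 ≈ -0.18
Risk-neutral Pr[S_T > K] = N(d₂) = N(-0.18) = 0.4286

0.4286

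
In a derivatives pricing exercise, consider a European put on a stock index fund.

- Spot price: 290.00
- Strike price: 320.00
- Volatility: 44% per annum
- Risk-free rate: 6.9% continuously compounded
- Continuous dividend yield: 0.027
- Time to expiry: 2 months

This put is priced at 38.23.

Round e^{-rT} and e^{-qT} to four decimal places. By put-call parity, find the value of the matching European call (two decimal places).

e^(−qT) = e^(−0.027·0.1667) = 0.9955;  e^(−rT) = e^(−0.069·0.1667) = 0.9886
Put-call parity: C − P = S·e^(−qT) − K·e^(−rT) = 290·0.9955 − 320·0.9886 = 288.6950 − 316.3520 = -27.6570
C = P + (C − P) = 38.23 + (-27.6570) = 10.5730

10.57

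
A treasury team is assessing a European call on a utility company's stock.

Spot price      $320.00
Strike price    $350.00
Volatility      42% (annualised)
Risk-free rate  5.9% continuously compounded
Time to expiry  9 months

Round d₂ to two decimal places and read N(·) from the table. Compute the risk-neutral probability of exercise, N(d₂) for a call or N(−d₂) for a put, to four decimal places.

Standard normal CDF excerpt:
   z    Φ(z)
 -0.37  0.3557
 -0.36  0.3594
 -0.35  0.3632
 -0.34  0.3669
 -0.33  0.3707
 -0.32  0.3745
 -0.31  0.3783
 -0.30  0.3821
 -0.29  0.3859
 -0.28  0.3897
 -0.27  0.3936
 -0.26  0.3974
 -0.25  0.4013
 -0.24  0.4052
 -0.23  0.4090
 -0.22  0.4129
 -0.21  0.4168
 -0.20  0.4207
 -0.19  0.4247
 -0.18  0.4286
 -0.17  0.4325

σ√T = 0.42 × 0.8660 = 0.3637
d₁ = [ln(320/350) + (0.059 + ½·0.42²)·0.75] / (σ√T) = (-0.0896 + 0.1104) / 0.3637 = 0.0572 ≈ 0.06
d₂ = 0.0572 − 0.3637 = -0.3066 ≈ -0.31
Pr(exercise) under Q = N(d₂) = 0.3783

0.3783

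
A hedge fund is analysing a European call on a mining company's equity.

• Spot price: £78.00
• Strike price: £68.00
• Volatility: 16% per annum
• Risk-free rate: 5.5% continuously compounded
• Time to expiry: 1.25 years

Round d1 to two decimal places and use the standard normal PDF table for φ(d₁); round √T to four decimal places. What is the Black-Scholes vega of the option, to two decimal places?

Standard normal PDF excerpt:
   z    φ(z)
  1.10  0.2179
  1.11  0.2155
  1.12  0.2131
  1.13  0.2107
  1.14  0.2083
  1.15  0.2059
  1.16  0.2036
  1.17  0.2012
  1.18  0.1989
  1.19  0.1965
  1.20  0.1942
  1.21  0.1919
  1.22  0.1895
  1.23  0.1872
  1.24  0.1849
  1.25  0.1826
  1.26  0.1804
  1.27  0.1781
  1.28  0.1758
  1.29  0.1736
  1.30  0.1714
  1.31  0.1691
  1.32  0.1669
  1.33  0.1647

T = 1.25;  σ√T = 0.1789
ln(S/K) + (r + σ²/2)T = ln(78/68) + (0.055 + 0.16²/2)·1.25 = 0.1372 + 0.0847 = 0.2220
d₁ = 0.2220 / 0.1789 = 1.2407 which rounds to 1.24
√T = √1.25 = 1.1180
φ(d₁) = φ(1.24) = 0.1849
vega = S·φ(d₁)·√T = 78·0.1849·1.1180 = 16.1240

16.12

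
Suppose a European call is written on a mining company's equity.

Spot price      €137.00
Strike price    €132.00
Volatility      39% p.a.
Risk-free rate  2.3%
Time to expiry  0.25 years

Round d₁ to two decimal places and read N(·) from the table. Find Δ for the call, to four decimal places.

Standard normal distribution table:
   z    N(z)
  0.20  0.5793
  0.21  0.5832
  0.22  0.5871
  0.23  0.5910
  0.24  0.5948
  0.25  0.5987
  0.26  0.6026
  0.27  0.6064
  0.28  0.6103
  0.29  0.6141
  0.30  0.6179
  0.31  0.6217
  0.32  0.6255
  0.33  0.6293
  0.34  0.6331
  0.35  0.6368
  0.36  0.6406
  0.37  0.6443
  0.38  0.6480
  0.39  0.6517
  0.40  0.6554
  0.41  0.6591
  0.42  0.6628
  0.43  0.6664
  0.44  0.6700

σ√T = 0.39 × 0.5000 = 0.1950
ln(S/K) + (r + σ²/2)T = ln(137/132) + (0.023 + 0.39²/2)·0.25 = 0.0372 + 0.0248 = 0.0619
d₁ = 0.0619 / 0.1950 = 0.3176 ≈ 0.32
N(d₁) = N(0.32) = 0.6255
Δ_call = N(d₁) = 0.6255

0.6255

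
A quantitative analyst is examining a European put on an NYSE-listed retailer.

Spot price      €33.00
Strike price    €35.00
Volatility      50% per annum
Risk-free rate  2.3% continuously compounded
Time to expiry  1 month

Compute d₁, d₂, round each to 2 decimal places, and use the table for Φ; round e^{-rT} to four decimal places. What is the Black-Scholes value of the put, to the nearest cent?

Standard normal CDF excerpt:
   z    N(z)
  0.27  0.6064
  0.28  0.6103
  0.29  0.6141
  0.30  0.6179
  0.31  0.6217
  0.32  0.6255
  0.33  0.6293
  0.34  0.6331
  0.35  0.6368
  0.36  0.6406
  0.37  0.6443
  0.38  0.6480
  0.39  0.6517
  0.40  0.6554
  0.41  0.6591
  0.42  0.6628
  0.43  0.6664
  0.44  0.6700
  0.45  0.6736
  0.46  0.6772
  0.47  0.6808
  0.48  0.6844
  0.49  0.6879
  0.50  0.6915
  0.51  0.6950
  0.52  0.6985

T = 0.08333;  σ√T = 0.1443
d₁ = [ln(33/35) + (0.023 + 0.5²/2)·0.08333] / 0.1443 = [-0.0588 + 0.0123] / 0.1443 = -0.3222 which rounds to -0.32
d₂ = d₁ − σ√T = -0.3222 − 0.1443 = -0.4665 which rounds to -0.47
exp(−rT) = exp(−0.023·0.08333) = 0.9981
P = 35·0.9981·N(0.47) − 33·N(0.32) = 35·0.9981·0.6808 − 33·0.6255 = 23.7827 − 20.6415 = 3.1412

€3.14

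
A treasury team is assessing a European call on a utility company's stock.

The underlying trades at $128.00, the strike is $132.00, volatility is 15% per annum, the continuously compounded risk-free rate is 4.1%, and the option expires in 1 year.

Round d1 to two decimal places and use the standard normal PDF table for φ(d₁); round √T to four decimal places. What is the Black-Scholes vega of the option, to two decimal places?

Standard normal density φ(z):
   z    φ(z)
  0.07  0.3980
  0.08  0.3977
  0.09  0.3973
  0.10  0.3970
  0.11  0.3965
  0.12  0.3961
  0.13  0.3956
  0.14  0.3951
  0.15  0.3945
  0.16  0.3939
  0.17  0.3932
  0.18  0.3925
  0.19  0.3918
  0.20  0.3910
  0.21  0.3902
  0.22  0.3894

σ√T = 0.15 × 1.0000 = 0.1500
d₁ = [ln(128/132) + (0.041 + 0.15²/2)·1] / 0.1500 = [-0.0308 + 0.0523] / 0.1500 = 0.1432 ⇒ 0.14
√T = √1 = 1.0000
φ(d₁) = φ(0.14) = 0.3951
vega = S·φ(d₁)·√T = 128·0.3951·1.0000 = 50.5728

50.57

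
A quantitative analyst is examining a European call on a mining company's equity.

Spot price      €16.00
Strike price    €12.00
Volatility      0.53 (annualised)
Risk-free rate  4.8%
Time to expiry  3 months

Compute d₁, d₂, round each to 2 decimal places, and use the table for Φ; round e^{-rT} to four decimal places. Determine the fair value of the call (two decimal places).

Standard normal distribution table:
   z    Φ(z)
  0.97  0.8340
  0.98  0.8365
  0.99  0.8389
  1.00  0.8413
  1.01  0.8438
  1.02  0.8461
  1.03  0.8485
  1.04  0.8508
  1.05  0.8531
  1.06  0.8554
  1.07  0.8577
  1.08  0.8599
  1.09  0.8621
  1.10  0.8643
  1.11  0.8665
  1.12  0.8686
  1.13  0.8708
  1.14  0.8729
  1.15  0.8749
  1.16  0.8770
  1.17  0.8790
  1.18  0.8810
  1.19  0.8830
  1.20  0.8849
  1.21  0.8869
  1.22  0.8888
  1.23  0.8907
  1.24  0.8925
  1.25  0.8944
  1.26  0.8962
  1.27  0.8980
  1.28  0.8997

€4.36

σ√T = 0.53 × 0.5000 = 0.2650
d₁ = [ln(16/12) + (0.048 + ½·0.53²)·0.25] / (σ√T) = (0.2877 + 0.0471) / 0.2650 = 1.2634 → 1.26
d₂ = 1.2634 − 0.2650 = 0.9984 → 1.00
e^(−rT) = e^(−0.048·0.25) = 0.9881
C = 16·N(1.26) − 12·0.9881·N(1.00) = 16·0.8962 − 12·0.9881·0.8413 = 14.3392 − 9.9755 = 4.3637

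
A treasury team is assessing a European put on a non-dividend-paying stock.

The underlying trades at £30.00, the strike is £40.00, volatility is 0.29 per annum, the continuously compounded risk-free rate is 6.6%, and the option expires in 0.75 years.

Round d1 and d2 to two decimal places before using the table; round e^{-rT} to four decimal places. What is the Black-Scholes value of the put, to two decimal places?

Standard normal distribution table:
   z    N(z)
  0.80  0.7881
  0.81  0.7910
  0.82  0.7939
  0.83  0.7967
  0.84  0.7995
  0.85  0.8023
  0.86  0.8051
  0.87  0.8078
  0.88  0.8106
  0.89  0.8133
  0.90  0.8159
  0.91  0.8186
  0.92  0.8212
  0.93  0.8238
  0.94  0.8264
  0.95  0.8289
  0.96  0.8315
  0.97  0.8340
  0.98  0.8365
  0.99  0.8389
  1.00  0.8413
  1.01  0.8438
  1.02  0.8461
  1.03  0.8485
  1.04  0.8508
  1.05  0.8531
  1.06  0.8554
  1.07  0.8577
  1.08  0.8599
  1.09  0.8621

σ√T = 0.29 × 0.8660 = 0.2511
ln(S/K) + (r + σ²/2)T = ln(30/40) + (0.066 + 0.29²/2)·0.75 = -0.2877 + 0.0810 = -0.2066
d₁ = -0.2066 / 0.2511 = -0.8228 ≈ -0.82
d₂ = d₁ − σ√T = -0.8228 − 0.2511 = -1.0739 ≈ -1.07
exp(−rT) = exp(−0.066·0.75) = 0.9517
P = 40·0.9517·N(1.07) − 30·N(0.82) = 40·0.9517·0.8577 − 30·0.7939 = 32.6509 − 23.8170 = 8.8339

£8.83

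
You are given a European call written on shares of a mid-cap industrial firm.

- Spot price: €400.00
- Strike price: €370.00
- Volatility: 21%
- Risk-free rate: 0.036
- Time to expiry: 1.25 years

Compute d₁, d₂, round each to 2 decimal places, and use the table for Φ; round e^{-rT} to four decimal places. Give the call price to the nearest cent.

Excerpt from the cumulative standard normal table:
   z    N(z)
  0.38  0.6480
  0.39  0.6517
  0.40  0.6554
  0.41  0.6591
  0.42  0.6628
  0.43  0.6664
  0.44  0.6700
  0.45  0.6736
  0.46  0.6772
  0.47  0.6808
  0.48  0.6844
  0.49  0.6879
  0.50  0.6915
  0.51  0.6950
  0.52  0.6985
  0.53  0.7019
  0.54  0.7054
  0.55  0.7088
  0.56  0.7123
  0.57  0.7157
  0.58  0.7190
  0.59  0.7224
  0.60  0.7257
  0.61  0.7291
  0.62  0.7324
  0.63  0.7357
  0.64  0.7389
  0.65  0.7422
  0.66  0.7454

€62.42

σ√T = 0.21 × 1.1180 = 0.2348
d₁ = [ln(400/370) + (0.036 + 0.21²/2)·1.25] / 0.2348 = [0.0780 + 0.0726] / 0.2348 = 0.6411 ≈ 0.64
d₂ = d₁ − σ√T = 0.6411 − 0.2348 = 0.4063 ≈ 0.41
e^(−rT) = e^(−0.036·1.25) = 0.9560
N(d₁) = N(0.64) = 0.7389;  N(d₂) = N(0.41) = 0.6591
C = 400·0.7389 − 370·0.9560·0.6591 = 295.5600 − 233.1369 = 62.4231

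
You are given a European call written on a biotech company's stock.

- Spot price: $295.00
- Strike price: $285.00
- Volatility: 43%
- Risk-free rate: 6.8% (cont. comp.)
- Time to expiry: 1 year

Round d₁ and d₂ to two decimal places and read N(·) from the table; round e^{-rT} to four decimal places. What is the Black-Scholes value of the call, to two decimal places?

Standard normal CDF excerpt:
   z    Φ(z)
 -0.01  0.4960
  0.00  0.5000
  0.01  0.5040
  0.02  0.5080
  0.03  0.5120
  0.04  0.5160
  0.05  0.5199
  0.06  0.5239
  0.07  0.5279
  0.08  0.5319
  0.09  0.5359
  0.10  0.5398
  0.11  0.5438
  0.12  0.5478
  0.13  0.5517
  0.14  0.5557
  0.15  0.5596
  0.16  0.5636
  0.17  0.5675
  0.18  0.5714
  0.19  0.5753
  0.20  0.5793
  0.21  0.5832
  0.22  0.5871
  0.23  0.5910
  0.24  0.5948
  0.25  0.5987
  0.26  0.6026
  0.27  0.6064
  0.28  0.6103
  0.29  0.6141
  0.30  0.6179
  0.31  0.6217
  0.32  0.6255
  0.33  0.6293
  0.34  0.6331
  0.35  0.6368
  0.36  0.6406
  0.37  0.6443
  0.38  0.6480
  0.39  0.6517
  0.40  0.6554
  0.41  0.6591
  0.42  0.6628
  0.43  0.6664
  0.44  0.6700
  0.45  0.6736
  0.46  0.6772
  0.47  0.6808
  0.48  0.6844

$63.44

σ√T = 0.43·√1 = 0.4300
d₁ = [ln(295/285) + (0.068 + 0.43²/2)·1] / 0.4300 = [0.0345 + 0.1604] / 0.4300 = 0.4533 ⇒ 0.45
d₂ = d₁ − σ√T = 0.4533 − 0.4300 = 0.0233 ⇒ 0.02
exp(−rT) = exp(−0.068·1) = 0.9343
N(d₁) = N(0.45) = 0.6736;  N(d₂) = N(0.02) = 0.5080
C = 295·0.6736 − 285·0.9343·0.5080 = 198.7120 − 135.2680 = 63.4440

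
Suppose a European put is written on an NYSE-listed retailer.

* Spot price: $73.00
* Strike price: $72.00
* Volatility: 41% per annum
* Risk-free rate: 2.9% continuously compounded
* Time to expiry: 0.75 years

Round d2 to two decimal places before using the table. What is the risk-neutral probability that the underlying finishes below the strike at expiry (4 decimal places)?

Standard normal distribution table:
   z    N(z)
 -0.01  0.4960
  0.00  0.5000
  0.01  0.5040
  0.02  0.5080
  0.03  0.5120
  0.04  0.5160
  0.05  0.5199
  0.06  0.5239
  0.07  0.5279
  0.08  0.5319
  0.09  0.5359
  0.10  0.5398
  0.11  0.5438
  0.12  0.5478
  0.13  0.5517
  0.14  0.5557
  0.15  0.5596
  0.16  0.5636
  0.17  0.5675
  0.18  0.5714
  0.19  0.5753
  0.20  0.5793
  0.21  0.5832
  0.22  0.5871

σ√T = 0.41 × 0.8660 = 0.3551
d₁ = [ln(73/72) + (0.029 + ½·0.41²)·0.75] / (σ√T) = (0.0138 + 0.0848) / 0.3551 = 0.2776 ≈ 0.28
d₂ = 0.2776 − 0.3551 = -0.0774 ≈ -0.08
Pr(exercise) under Q = N(−d₂) = N(0.08) = 0.5319

0.5319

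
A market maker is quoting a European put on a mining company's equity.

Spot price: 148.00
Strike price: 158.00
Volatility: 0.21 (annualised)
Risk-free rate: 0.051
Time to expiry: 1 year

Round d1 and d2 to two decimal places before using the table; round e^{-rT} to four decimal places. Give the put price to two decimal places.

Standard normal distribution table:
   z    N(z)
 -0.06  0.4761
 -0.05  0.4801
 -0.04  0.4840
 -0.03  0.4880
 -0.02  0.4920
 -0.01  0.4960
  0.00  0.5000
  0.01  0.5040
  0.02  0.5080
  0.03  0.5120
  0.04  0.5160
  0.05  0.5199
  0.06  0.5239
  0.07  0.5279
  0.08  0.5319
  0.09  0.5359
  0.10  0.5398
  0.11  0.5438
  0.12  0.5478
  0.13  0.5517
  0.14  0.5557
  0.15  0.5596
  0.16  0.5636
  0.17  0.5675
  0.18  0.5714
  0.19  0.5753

σ√T = 0.21 × 1.0000 = 0.2100
ln(S/K) + (r + σ²/2)T = ln(148/158) + (0.051 + 0.21²/2)·1 = -0.0654 + 0.0730 = 0.0077
d₁ = 0.0077 / 0.2100 = 0.0365 ≈ 0.04
d₂ = d₁ − σ√T = 0.0365 − 0.2100 = -0.1735 ≈ -0.17
exp(−rT) = exp(−0.051·1) = 0.9503
P = 158·0.9503·N(0.17) − 148·N(-0.04) = 158·0.9503·0.5675 − 148·0.4840 = 85.2086 − 71.6320 = 13.5766

13.58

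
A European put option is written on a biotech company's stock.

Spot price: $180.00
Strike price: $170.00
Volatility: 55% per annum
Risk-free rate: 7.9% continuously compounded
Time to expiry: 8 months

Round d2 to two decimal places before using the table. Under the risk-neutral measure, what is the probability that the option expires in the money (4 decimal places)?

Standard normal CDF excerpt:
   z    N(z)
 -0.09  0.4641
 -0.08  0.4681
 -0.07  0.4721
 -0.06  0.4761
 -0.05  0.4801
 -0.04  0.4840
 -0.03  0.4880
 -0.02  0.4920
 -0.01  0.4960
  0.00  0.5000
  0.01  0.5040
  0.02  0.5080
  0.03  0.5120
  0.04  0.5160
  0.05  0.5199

0.4920

T = 0.6667;  σ√T = 0.4491
d₁ = [ln(180/170) + (0.079 + ½·0.55²)·0.6667] / (σ√T) = (0.0572 + 0.1535) / 0.4491 = 0.4691 → 0.47
d₂ = 0.4691 − 0.4491 = 0.0200 → 0.02
Risk-neutral Pr[S_T < K] = N(−d₂) = N(-0.02) = 0.4920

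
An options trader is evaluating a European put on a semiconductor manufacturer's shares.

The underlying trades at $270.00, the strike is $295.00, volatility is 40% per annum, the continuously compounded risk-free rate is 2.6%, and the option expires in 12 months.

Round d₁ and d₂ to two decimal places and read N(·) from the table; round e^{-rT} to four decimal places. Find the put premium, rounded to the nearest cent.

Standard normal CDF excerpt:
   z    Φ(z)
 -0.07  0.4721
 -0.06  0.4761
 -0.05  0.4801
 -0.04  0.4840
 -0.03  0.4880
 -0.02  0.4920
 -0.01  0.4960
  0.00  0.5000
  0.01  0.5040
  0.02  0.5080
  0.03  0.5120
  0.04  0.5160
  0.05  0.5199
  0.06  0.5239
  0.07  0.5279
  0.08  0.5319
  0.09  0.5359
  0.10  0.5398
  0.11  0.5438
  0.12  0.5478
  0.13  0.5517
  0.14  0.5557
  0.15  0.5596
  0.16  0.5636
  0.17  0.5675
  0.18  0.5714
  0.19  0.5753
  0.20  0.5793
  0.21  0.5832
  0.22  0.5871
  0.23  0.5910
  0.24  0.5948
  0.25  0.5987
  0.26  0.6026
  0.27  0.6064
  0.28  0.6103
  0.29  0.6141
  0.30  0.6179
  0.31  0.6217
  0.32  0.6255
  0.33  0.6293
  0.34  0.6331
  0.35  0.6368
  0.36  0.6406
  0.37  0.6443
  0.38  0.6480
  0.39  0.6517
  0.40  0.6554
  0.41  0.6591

$53.44

σ√T = 0.4·√1 = 0.4000
d₁ = [ln(270/295) + (0.026 + 0.4²/2)·1] / 0.4000 = [-0.0886 + 0.1060] / 0.4000 = 0.0436 which rounds to 0.04
d₂ = d₁ − σ√T = 0.0436 − 0.4000 = -0.3564 which rounds to -0.36
exp(−rT) = exp(−0.026·1) = 0.9743
N(−d₂) = N(0.36) = 0.6406;  N(−d₁) = N(-0.04) = 0.4840
P = 295·0.9743·0.6406 − 270·0.4840 = 184.1203 − 130.6800 = 53.4403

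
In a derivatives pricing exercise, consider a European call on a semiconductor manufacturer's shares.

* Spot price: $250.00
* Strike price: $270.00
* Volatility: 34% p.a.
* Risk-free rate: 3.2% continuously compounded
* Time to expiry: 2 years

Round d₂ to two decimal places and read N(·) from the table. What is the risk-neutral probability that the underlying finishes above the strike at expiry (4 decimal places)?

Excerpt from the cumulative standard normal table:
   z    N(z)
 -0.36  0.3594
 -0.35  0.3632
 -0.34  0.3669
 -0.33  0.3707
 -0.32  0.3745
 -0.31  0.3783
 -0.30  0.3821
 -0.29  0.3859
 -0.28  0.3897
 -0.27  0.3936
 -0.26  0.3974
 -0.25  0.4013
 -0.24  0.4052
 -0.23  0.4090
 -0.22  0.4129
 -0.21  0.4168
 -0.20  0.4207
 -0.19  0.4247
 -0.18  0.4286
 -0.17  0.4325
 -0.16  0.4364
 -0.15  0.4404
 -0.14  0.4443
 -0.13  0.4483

0.3936

σ√T = 0.34·√2 = 0.4808
d₁ = [ln(250/270) + (0.032 + ½·0.34²)·2] / (σ√T) = (-0.0770 + 0.1796) / 0.4808 = 0.2135 ≈ 0.21
d₂ = 0.2135 − 0.4808 = -0.2674 ≈ -0.27
Risk-neutral Pr[S_T > K] = N(d₂) = N(-0.27) = 0.3936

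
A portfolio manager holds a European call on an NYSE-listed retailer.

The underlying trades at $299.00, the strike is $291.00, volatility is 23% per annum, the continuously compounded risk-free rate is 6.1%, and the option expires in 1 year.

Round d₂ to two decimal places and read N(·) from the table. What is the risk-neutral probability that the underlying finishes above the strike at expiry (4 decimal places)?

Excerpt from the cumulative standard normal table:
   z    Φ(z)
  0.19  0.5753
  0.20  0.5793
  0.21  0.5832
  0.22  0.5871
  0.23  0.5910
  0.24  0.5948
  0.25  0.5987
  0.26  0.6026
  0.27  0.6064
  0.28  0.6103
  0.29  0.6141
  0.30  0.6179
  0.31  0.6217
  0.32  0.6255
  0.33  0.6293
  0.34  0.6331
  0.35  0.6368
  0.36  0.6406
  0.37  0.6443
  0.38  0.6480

σ√T = 0.23 × 1.0000 = 0.2300
d₁ = [ln(299/291) + (0.061 + 0.23²/2)·1] / 0.2300 = [0.0271 + 0.0874] / 0.2300 = 0.4981 → 0.50
d₂ = d₁ − σ√T = 0.4981 − 0.2300 = 0.2681 → 0.27
Pr(exercise) under Q = N(d₂) = 0.6064

0.6064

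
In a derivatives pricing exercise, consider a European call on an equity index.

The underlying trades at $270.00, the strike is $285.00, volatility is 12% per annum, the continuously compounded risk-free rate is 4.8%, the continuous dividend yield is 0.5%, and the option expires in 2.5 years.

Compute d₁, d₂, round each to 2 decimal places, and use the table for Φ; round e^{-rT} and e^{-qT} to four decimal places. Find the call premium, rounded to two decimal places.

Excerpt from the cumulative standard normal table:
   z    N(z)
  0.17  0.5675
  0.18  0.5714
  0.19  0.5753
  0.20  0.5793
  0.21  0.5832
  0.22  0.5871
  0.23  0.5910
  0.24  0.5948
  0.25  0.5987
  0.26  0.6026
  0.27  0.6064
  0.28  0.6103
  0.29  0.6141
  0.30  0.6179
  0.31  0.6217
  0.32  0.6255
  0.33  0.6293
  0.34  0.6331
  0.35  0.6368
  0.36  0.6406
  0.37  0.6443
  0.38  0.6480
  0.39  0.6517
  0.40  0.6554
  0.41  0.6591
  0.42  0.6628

$27.37

T = 2.5;  σ√T = 0.1897
d₁ = [ln(270/285) + (0.048 − 0.005 + ½·0.12²)·2.5] / (σ√T) = (-0.0541 + 0.1255) / 0.1897 = 0.3765 → 0.38
d₂ = 0.3765 − 0.1897 = 0.1867 → 0.19
exp(−qT) = exp(−0.005·2.5) = 0.9876;  exp(−rT) = exp(−0.048·2.5) = 0.8869
N(d₁) = N(0.38) = 0.6480;  N(d₂) = N(0.19) = 0.5753
C = 270·0.9876·0.6480 − 285·0.8869·0.5753 = 172.7905 − 145.4166 = 27.3739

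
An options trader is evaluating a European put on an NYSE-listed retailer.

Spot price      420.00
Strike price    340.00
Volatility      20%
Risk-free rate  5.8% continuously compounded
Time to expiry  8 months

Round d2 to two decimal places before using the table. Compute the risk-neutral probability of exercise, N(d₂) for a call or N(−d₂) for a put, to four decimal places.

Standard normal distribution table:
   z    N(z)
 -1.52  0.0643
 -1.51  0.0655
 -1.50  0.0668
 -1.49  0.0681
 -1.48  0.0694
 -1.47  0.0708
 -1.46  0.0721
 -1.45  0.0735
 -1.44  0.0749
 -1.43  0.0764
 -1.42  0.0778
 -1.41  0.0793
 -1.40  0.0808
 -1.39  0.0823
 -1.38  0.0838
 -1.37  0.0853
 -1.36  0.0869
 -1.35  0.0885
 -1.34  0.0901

T = 0.6667;  σ√T = 0.1633
ln(S/K) + (r + σ²/2)T = ln(420/340) + (0.058 + 0.2²/2)·0.6667 = 0.2113 + 0.0520 = 0.2633
d₁ = 0.2633 / 0.1633 = 1.6124 which rounds to 1.61
d₂ = d₁ − σ√T = 1.6124 − 0.1633 = 1.4491 which rounds to 1.45
Risk-neutral Pr[S_T < K] = N(−d₂) = N(-1.45) = 0.0735

0.0735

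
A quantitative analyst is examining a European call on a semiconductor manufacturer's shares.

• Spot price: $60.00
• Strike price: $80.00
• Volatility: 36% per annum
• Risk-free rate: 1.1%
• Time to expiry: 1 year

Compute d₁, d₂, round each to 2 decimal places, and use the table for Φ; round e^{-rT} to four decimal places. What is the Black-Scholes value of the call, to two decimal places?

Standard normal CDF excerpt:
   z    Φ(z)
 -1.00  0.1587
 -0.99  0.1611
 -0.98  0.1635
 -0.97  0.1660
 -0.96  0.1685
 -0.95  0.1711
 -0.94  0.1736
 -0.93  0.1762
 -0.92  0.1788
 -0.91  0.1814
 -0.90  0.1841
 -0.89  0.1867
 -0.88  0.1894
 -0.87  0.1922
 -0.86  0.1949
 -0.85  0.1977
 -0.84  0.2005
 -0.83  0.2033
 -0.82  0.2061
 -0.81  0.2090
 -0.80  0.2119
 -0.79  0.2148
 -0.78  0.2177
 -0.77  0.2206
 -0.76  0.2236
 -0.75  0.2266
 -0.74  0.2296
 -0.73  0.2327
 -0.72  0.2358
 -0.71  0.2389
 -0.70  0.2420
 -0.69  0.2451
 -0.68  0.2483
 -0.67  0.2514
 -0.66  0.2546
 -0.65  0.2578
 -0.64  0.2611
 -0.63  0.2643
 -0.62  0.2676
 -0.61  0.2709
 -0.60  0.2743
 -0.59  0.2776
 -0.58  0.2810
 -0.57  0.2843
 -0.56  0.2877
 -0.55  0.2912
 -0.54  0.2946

$3.12

T = 1;  σ√T = 0.3600
d₁ = [ln(60/80) + (0.011 + 0.36²/2)·1] / 0.3600 = [-0.2877 + 0.0758] / 0.3600 = -0.5886 ≈ -0.59
d₂ = d₁ − σ√T = -0.5886 − 0.3600 = -0.9486 ≈ -0.95
exp(−rT) = exp(−0.011·1) = 0.9891
N(d₁) = N(-0.59) = 0.2776;  N(d₂) = N(-0.95) = 0.1711
C = 60·0.2776 − 80·0.9891·0.1711 = 16.6560 − 13.5388 = 3.1172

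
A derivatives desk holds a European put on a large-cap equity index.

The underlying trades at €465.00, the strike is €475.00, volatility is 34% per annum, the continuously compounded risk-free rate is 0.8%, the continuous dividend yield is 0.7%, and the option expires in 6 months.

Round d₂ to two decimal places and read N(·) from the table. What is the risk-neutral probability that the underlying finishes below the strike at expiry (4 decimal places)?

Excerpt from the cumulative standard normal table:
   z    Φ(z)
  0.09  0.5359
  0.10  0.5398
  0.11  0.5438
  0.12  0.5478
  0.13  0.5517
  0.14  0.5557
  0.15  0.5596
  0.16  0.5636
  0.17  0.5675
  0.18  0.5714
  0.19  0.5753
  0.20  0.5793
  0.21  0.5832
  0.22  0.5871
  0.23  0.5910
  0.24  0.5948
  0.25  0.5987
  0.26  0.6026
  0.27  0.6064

0.5832

σ√T = 0.34·√0.5 = 0.2404
ln(S/K) + (r − q + σ²/2)T = ln(465/475) + (0.008 − 0.007 + 0.34²/2)·0.5 = -0.0213 + 0.0294 = 0.0081
d₁ = 0.0081 / 0.2404 = 0.0338 ≈ 0.03
d₂ = d₁ − σ√T = 0.0338 − 0.2404 = -0.2066 ≈ -0.21
Risk-neutral Pr[S_T < K] = N(−d₂) = N(0.21) = 0.5832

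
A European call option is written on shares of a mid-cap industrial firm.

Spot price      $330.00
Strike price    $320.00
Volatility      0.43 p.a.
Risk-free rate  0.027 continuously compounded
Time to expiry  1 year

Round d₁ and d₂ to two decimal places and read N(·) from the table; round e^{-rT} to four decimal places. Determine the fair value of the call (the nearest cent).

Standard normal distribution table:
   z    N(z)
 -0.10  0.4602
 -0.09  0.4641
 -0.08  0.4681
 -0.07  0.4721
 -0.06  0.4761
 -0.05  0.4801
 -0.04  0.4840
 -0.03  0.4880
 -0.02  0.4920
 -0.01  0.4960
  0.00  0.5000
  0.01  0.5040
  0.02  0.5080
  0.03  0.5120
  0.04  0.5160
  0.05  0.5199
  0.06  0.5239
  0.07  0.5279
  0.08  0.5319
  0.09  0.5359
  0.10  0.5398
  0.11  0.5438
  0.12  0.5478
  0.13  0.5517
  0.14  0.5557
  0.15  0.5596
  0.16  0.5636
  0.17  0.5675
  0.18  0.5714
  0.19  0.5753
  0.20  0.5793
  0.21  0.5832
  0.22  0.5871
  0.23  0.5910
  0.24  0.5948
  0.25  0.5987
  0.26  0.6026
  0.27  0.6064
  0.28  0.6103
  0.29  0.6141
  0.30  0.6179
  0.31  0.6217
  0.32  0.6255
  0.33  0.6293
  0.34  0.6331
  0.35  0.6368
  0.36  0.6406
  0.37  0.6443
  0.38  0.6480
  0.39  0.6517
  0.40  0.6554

σ√T = 0.43·√1 = 0.4300
d₁ = [ln(330/320) + (0.027 + 0.43²/2)·1] / 0.4300 = [0.0308 + 0.1194] / 0.4300 = 0.3494 ⇒ 0.35
d₂ = d₁ − σ√T = 0.3494 − 0.4300 = -0.0806 ⇒ -0.08
exp(−rT) = exp(−0.027·1) = 0.9734
C = 330·N(0.35) − 320·0.9734·N(-0.08) = 330·0.6368 − 320·0.9734·0.4681 = 210.1440 − 145.8075 = 64.3365

$64.34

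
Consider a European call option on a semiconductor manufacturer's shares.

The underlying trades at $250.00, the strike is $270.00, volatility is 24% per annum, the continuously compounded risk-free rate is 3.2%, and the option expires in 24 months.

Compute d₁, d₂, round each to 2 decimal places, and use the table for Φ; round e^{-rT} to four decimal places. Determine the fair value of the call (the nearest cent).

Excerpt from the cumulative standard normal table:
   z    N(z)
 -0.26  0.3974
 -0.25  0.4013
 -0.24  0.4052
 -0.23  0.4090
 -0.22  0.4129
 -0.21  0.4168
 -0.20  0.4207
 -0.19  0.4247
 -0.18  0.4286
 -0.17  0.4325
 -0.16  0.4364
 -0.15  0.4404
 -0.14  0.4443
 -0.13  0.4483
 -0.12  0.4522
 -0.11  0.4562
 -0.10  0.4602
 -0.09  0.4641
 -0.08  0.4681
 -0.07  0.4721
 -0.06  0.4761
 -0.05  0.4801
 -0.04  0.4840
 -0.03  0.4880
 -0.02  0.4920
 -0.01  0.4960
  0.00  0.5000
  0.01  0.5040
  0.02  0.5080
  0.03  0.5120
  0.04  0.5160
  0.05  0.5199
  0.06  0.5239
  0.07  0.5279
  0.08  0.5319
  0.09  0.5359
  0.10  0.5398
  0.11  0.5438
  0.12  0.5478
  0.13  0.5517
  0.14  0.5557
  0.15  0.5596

$32.37

σ√T = 0.24 × 1.4142 = 0.3394
d₁ = [ln(250/270) + (0.032 + ½·0.24²)·2] / (σ√T) = (-0.0770 + 0.1216) / 0.3394 = 0.1315 ≈ 0.13
d₂ = 0.1315 − 0.3394 = -0.2079 ≈ -0.21
exp(−rT) = exp(−0.032·2) = 0.9380
C = 250·N(0.13) − 270·0.9380·N(-0.21) = 250·0.5517 − 270·0.9380·0.4168 = 137.9250 − 105.5588 = 32.3662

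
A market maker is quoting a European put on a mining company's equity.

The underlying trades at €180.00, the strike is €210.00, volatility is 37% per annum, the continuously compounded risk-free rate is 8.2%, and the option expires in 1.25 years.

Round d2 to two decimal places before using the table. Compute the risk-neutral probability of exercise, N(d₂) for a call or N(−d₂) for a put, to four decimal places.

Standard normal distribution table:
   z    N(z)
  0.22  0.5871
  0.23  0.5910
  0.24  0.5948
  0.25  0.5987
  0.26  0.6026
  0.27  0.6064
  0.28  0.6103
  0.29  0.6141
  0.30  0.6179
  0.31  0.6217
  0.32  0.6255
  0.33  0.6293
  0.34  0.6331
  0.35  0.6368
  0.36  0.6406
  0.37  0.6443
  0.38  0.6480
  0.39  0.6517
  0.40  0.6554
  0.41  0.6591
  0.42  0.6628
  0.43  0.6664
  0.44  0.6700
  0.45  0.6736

0.6293

σ√T = 0.37 × 1.1180 = 0.4137
d₁ = [ln(180/210) + (0.082 + 0.37²/2)·1.25] / 0.4137 = [-0.1542 + 0.1881] / 0.4137 = 0.0820 ≈ 0.08
d₂ = d₁ − σ√T = 0.0820 − 0.4137 = -0.3317 ≈ -0.33
Pr(exercise) under Q = N(−d₂) = N(0.33) = 0.6293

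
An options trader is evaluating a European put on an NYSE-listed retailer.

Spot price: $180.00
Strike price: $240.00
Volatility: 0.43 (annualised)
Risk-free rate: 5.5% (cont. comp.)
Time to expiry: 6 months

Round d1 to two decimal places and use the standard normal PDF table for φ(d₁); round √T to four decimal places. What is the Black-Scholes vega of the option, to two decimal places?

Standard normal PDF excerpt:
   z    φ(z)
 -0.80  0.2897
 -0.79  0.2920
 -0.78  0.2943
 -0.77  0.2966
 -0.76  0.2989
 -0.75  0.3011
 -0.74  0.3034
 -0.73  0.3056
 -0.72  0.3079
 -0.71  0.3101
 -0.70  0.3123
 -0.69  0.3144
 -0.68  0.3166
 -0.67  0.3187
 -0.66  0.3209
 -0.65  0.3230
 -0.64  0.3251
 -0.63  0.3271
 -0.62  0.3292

39.75

σ√T = 0.43·√0.5 = 0.3041
ln(S/K) + (r + σ²/2)T = ln(180/240) + (0.055 + 0.43²/2)·0.5 = -0.2877 + 0.0737 = -0.2140
d₁ = -0.2140 / 0.3041 = -0.7037 ≈ -0.70
√T = √0.5 = 0.7071
φ(d₁) = φ(-0.70) = 0.3123
vega = S·φ(d₁)·√T = 180·0.3123·0.7071 = 39.7489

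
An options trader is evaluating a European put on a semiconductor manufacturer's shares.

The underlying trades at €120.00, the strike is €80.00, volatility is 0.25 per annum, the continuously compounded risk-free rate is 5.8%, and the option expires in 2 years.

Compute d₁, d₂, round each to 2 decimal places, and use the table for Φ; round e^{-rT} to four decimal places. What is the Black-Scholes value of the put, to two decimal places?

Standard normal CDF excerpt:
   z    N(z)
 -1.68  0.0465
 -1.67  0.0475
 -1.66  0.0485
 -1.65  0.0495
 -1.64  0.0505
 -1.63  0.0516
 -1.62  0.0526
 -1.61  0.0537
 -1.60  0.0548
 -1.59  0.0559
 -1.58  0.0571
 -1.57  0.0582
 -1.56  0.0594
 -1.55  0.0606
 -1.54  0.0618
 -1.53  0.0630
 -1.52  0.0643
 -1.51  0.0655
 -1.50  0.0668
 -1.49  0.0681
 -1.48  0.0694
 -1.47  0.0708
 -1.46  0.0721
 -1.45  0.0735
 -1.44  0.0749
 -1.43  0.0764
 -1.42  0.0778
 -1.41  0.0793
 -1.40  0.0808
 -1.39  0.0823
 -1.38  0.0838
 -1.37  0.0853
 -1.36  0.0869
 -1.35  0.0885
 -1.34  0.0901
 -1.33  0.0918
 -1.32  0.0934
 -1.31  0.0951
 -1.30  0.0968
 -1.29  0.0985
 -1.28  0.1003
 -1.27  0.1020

T = 2;  σ√T = 0.3536
d₁ = [ln(120/80) + (0.058 + 0.25²/2)·2] / 0.3536 = [0.4055 + 0.1785] / 0.3536 = 1.6517 ≈ 1.65
d₂ = d₁ − σ√T = 1.6517 − 0.3536 = 1.2981 ≈ 1.30
exp(−rT) = exp(−0.058·2) = 0.8905
N(−d₂) = N(-1.30) = 0.0968;  N(−d₁) = N(-1.65) = 0.0495
P = 80·0.8905·0.0968 − 120·0.0495 = 6.8960 − 5.9400 = 0.9560

€0.96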